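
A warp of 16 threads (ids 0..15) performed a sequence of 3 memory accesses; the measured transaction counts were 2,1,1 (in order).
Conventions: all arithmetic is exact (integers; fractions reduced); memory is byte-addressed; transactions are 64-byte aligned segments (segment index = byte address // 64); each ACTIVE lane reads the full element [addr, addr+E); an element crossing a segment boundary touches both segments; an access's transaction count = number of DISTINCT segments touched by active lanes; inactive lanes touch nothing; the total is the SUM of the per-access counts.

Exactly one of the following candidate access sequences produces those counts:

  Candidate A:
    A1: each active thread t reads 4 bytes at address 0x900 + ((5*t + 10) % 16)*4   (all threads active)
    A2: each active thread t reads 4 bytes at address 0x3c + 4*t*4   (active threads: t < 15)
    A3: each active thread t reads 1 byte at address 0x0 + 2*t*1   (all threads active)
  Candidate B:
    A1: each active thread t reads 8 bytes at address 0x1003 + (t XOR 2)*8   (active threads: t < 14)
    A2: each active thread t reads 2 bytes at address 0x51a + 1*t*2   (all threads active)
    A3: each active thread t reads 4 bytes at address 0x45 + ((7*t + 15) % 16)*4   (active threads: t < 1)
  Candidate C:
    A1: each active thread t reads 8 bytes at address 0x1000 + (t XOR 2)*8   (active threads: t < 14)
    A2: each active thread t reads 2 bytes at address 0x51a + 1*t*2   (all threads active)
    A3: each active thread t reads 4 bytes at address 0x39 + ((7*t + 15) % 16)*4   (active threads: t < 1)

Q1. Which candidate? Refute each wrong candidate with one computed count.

A: A1 gives 1 transaction, not 2
B: A1 gives 3 transactions, not 2
C: all counts match (2,1,1)

Answer: C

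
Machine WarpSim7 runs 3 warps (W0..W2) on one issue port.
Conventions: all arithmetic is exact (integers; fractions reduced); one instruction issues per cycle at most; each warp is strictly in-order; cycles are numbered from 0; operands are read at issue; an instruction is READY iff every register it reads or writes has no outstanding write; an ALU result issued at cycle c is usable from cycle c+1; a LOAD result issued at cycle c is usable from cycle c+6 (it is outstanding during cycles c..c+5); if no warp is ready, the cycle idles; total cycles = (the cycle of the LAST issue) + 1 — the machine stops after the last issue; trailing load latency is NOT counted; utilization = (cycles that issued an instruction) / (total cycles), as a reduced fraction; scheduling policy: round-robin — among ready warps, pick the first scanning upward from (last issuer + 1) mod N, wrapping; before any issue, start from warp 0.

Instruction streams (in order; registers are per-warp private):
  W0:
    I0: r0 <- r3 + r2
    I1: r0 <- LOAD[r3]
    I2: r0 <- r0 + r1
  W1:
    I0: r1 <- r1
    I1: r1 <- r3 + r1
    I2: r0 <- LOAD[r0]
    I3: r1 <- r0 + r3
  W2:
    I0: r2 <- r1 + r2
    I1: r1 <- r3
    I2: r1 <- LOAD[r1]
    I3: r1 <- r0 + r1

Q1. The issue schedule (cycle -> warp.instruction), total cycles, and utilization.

cycle 0: W0.I0
cycle 1: W1.I0
cycle 2: W2.I0
cycle 3: W0.I1
cycle 4: W1.I1
cycle 5: W2.I1
cycle 6: W1.I2
cycle 7: W2.I2
cycle 8: idle
cycle 9: W0.I2
cycle 10: idle
cycle 11: idle
cycle 12: W1.I3
cycle 13: W2.I3

Answer: 14 cycles, utilization 11/14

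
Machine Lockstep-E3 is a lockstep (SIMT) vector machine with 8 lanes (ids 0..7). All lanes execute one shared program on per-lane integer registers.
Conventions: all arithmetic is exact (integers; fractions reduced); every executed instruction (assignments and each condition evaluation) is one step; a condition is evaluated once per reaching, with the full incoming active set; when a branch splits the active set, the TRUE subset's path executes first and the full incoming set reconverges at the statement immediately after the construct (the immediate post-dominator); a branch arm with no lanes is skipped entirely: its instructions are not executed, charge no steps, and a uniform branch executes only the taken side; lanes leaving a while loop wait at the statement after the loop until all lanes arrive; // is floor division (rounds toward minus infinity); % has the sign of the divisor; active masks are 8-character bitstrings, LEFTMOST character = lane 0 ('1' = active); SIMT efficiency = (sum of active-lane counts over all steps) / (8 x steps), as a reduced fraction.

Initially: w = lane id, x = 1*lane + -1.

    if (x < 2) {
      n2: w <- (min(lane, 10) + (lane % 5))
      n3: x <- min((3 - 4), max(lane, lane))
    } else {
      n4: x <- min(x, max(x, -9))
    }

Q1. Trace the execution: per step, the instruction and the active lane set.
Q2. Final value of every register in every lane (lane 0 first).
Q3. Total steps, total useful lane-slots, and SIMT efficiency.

step 0: eval (x < 2)                 11111111
step 1: w <- (min(lane, 10) + (lane % 5)) 11100000
step 2: x <- min((3 - 4), max(lane, lane)) 11100000
step 3: x <- min(x, max(x, -9))      00011111

Answer: 4 steps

w: 0,2,4,3,4,5,6,7
x: -1,-1,-1,2,3,4,5,6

steps = 4; useful = 19; efficiency = 19/32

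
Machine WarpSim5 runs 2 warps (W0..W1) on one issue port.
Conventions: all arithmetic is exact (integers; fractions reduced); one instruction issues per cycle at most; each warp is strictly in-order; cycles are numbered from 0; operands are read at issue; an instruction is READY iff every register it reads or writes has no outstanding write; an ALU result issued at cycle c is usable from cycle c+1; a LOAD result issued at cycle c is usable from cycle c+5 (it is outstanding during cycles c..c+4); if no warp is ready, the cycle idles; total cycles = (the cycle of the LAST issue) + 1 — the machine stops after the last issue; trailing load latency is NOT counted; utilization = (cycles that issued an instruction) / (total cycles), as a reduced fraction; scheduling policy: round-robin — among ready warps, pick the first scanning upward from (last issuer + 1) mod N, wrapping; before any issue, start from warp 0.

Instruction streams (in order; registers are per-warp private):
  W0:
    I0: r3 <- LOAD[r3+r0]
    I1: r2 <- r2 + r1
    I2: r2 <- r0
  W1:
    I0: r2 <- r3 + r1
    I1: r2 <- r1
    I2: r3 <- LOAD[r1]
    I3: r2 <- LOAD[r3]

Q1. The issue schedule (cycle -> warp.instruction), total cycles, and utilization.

cycle 0: W0.I0
cycle 1: W1.I0
cycle 2: W0.I1
cycle 3: W1.I1
cycle 4: W0.I2
cycle 5: W1.I2
cycle 6: idle
cycle 7: idle
cycle 8: idle
cycle 9: idle
cycle 10: W1.I3

Answer: 11 cycles, utilization 7/11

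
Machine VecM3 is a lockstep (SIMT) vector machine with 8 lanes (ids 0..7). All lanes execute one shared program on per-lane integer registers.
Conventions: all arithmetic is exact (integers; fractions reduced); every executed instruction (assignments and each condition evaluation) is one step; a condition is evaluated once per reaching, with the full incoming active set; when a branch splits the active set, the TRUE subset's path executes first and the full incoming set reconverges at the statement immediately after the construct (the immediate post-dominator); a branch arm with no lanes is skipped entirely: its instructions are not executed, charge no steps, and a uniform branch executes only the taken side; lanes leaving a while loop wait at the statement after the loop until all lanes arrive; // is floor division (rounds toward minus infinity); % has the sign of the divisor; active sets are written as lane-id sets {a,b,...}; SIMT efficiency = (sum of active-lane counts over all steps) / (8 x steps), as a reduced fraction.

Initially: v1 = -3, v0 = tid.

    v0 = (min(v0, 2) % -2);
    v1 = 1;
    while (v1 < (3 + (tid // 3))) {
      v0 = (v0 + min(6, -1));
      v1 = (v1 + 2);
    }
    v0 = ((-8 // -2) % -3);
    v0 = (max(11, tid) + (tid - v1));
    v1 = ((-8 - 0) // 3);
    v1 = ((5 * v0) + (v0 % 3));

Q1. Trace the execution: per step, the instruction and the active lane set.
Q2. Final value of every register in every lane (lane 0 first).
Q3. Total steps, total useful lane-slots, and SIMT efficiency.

step 0: v0 <- (min(v0, 2) % -2)      {0,1,2,3,4,5,6,7}
step 1: v1 <- 1                      {0,1,2,3,4,5,6,7}
step 2: eval (v1 < (3 + (tid // 3))) {0,1,2,3,4,5,6,7}
step 3: v0 <- (v0 + min(6, -1))      {0,1,2,3,4,5,6,7}
step 4: v1 <- (v1 + 2)               {0,1,2,3,4,5,6,7}
step 5: eval (v1 < (3 + (tid // 3))) {0,1,2,3,4,5,6,7}
step 6: v0 <- (v0 + min(6, -1))      {3,4,5,6,7}
step 7: v1 <- (v1 + 2)               {3,4,5,6,7}
step 8: eval (v1 < (3 + (tid // 3))) {3,4,5,6,7}
step 9: v0 <- ((-8 // -2) % -3)      {0,1,2,3,4,5,6,7}
step 10: v0 <- (max(11, tid) + (tid - v1)) {0,1,2,3,4,5,6,7}
step 11: v1 <- ((-8 - 0) // 3)        {0,1,2,3,4,5,6,7}
step 12: v1 <- ((5 * v0) + (v0 % 3))  {0,1,2,3,4,5,6,7}

Answer: 13 steps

v1: 42,45,51,45,51,57,60,66
v0: 8,9,10,9,10,11,12,13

steps = 13; useful = 95; efficiency = 95/104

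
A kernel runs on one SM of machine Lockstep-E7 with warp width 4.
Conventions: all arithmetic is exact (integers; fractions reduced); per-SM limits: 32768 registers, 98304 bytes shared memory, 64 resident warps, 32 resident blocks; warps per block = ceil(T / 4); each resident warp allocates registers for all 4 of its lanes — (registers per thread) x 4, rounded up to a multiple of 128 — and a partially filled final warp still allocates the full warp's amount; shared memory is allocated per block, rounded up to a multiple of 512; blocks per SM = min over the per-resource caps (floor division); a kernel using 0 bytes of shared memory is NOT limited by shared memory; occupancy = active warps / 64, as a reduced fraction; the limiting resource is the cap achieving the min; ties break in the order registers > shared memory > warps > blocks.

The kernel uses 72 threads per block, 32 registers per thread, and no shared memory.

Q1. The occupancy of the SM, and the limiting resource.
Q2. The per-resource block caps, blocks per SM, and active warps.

Answer: occupancy 27/32, limited by warps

registers: 14 blocks
shared memory: no limit (kernel uses none)
warps: 3 blocks
blocks: 32 blocks

Answer: 3 blocks, 54 active warps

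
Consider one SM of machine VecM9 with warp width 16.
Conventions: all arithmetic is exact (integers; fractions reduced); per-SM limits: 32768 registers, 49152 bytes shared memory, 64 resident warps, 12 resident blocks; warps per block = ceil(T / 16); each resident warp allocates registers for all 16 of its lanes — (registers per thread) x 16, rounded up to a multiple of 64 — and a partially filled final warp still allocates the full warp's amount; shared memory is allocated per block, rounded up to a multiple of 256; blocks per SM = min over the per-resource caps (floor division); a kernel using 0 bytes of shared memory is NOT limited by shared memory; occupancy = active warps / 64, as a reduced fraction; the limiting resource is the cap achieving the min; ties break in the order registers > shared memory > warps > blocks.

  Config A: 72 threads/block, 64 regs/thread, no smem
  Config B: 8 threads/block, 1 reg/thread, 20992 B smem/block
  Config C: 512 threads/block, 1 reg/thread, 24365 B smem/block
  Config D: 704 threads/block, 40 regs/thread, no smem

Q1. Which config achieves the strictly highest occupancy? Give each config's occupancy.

occupancies: A 15/32, B 1/32, C 1, D 11/16

Answer: C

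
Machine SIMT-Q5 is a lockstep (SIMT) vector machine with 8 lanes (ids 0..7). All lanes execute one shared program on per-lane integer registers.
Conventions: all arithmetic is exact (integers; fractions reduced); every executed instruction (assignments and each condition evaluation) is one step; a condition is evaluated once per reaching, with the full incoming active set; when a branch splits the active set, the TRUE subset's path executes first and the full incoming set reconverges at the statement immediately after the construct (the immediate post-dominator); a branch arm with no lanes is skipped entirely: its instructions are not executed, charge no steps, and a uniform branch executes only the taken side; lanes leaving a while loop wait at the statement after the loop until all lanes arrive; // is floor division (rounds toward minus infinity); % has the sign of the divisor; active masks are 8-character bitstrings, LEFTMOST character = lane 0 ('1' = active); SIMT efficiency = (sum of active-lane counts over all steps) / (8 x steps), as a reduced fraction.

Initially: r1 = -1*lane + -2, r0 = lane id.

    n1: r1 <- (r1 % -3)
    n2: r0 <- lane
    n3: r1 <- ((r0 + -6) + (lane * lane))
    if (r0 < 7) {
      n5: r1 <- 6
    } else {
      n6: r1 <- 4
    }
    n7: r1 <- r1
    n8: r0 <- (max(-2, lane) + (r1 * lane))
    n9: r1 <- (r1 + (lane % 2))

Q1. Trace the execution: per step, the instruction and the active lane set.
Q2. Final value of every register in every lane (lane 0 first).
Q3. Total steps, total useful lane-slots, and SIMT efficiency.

step 0: r1 <- (r1 % -3)              11111111
step 1: r0 <- lane                   11111111
step 2: r1 <- ((r0 + -6) + (lane * lane)) 11111111
step 3: eval (r0 < 7)                11111111
step 4: r1 <- 6                      11111110
step 5: r1 <- 4                      00000001
step 6: r1 <- r1                     11111111
step 7: r0 <- (max(-2, lane) + (r1 * lane)) 11111111
step 8: r1 <- (r1 + (lane % 2))      11111111

Answer: 9 steps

r1: 6,7,6,7,6,7,6,5
r0: 0,7,14,21,28,35,42,35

steps = 9; useful = 64; efficiency = 64/72 = 8/9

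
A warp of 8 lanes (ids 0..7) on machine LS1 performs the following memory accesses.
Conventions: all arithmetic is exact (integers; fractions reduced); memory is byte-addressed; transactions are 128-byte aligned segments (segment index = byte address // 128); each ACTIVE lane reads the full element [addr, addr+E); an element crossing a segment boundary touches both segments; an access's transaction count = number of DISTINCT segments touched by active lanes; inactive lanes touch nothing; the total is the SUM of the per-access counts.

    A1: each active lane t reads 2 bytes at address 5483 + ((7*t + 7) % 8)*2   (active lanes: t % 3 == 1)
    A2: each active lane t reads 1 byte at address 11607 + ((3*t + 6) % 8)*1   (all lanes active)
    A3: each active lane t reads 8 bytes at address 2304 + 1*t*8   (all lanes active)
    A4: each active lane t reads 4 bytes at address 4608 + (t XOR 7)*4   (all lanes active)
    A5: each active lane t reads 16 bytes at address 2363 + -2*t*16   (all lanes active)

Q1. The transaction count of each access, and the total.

A1: 1 transaction
A2: 1 transaction
A3: 1 transaction
A4: 1 transaction
A5: 3 transactions

Answer: 1,1,1,1,3; total 7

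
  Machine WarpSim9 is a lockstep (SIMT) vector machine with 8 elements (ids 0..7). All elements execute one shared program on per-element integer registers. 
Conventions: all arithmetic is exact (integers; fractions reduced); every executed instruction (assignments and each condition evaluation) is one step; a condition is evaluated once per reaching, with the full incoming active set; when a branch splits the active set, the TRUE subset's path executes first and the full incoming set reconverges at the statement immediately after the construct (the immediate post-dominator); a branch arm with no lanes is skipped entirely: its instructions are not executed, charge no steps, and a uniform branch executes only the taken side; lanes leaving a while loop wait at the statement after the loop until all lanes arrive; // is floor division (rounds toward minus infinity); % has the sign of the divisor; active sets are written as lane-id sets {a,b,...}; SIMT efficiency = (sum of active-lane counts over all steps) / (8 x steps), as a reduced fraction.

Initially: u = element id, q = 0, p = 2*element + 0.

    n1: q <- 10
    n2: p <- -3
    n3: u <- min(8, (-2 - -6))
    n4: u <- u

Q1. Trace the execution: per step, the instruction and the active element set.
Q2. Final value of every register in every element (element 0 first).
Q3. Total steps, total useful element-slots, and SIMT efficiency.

step 0: q <- 10                      {0,1,2,3,4,5,6,7}
step 1: p <- -3                      {0,1,2,3,4,5,6,7}
step 2: u <- min(8, (-2 - -6))       {0,1,2,3,4,5,6,7}
step 3: u <- u                       {0,1,2,3,4,5,6,7}

Answer: 4 steps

u: 4,4,4,4,4,4,4,4
q: 10,10,10,10,10,10,10,10
p: -3,-3,-3,-3,-3,-3,-3,-3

steps = 4; useful = 32; efficiency = 32/32 = 1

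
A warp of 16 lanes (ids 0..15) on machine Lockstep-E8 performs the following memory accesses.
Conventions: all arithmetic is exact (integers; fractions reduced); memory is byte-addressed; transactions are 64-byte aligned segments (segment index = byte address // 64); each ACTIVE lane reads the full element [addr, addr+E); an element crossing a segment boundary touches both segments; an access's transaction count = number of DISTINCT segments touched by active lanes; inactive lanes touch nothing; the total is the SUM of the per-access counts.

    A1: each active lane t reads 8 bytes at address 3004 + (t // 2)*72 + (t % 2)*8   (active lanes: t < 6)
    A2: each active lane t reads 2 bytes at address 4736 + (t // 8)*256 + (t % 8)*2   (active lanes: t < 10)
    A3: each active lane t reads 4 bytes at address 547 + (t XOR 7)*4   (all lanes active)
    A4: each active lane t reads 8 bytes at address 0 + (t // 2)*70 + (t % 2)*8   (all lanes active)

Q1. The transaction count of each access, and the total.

A1: 4 transactions
A2: 2 transactions
A3: 2 transactions
A4: 8 transactions

Answer: 4,2,2,8; total 16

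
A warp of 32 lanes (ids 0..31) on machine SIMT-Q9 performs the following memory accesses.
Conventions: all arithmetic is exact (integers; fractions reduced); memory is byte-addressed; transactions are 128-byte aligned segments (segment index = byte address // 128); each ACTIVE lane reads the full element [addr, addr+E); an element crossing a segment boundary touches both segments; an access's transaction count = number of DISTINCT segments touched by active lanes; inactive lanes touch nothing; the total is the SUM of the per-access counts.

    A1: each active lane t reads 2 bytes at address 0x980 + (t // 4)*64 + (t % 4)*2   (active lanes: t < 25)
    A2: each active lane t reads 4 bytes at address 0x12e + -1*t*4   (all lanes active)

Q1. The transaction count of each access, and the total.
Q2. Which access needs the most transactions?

A1: 4 transactions
A2: 2 transactions

Answer: 4,2; total 6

Answer: A1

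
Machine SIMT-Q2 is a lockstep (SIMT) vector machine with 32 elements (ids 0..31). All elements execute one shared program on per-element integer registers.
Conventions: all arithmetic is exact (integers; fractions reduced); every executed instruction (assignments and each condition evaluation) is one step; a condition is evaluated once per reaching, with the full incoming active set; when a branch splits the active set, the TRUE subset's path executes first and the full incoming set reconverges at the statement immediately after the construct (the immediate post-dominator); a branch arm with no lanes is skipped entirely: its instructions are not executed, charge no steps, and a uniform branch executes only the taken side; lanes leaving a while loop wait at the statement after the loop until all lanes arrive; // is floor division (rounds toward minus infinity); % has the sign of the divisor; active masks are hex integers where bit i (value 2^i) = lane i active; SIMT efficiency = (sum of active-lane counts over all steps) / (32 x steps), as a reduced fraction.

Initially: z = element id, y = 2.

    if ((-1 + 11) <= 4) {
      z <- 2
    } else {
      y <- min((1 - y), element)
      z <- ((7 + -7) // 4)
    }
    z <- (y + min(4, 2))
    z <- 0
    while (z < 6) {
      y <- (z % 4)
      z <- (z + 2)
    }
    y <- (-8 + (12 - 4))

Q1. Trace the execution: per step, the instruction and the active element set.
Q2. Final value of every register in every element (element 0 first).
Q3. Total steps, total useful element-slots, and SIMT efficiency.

step 0: eval ((-1 + 11) <= 4)        0xffffffff
step 1: y <- min((1 - y), element)   0xffffffff
step 2: z <- ((7 + -7) // 4)         0xffffffff
step 3: z <- (y + min(4, 2))         0xffffffff
step 4: z <- 0                       0xffffffff
step 5: eval (z < 6)                 0xffffffff
step 6: y <- (z % 4)                 0xffffffff
step 7: z <- (z + 2)                 0xffffffff
step 8: eval (z < 6)                 0xffffffff
step 9: y <- (z % 4)                 0xffffffff
step 10: z <- (z + 2)                 0xffffffff
step 11: eval (z < 6)                 0xffffffff
step 12: y <- (z % 4)                 0xffffffff
step 13: z <- (z + 2)                 0xffffffff
step 14: eval (z < 6)                 0xffffffff
step 15: y <- (-8 + (12 - 4))         0xffffffff

Answer: 16 steps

z: 6,6,6,6,6,6,6,6,6,6,6,6,6,6,6,6,6,6,6,6,6,6,6,6,6,6,6,6,6,6,6,6
y: 0,0,0,0,0,0,0,0,0,0,0,0,0,0,0,0,0,0,0,0,0,0,0,0,0,0,0,0,0,0,0,0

steps = 16; useful = 512; efficiency = 512/512 = 1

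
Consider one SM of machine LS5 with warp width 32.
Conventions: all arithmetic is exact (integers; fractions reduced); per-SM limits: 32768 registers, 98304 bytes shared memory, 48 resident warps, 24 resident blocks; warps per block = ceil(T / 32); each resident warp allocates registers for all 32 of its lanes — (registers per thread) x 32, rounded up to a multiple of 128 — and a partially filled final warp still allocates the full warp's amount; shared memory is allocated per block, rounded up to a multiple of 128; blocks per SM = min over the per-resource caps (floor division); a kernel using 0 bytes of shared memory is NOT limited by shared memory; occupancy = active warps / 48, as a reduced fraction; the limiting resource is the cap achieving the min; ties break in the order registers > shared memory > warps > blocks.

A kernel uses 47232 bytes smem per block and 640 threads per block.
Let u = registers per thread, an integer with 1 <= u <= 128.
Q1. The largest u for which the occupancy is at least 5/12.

Answer: u = 48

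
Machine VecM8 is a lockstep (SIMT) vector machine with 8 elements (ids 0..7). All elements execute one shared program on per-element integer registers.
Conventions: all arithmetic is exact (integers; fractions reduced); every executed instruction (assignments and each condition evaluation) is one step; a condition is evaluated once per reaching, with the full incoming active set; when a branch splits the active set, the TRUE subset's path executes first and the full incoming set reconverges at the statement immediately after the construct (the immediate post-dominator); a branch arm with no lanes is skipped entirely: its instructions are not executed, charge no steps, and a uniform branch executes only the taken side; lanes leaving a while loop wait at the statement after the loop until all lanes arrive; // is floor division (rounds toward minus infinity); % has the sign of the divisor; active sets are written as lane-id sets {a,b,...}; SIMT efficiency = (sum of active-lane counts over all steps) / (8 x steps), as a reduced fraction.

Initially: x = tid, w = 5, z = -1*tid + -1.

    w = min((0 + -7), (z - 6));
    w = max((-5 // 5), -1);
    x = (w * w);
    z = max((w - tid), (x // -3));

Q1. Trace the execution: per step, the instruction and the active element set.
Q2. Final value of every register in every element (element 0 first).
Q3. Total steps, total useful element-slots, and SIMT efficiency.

step 0: w <- min((0 + -7), (z - 6))  {0,1,2,3,4,5,6,7}
step 1: w <- max((-5 // 5), -1)      {0,1,2,3,4,5,6,7}
step 2: x <- (w * w)                 {0,1,2,3,4,5,6,7}
step 3: z <- max((w - tid), (x // -3)) {0,1,2,3,4,5,6,7}

Answer: 4 steps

x: 1,1,1,1,1,1,1,1
w: -1,-1,-1,-1,-1,-1,-1,-1
z: -1,-1,-1,-1,-1,-1,-1,-1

steps = 4; useful = 32; efficiency = 32/32 = 1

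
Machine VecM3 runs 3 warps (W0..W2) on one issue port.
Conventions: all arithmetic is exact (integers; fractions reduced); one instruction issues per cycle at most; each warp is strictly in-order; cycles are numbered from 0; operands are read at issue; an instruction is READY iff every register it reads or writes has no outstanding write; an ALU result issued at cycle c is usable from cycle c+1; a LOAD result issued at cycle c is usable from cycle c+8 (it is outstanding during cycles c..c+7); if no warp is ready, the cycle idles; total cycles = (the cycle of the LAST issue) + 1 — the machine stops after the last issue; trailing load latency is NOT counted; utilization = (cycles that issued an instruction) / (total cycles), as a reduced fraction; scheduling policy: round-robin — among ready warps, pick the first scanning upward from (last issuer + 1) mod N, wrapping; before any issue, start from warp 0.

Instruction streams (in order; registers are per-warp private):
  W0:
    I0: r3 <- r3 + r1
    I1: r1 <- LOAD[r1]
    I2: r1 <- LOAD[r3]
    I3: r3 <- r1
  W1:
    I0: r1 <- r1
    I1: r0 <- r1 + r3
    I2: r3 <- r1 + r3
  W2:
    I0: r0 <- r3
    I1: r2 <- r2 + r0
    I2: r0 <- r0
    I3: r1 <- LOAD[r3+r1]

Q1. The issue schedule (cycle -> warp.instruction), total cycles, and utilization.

cycle 0: W0.I0
cycle 1: W1.I0
cycle 2: W2.I0
cycle 3: W0.I1
cycle 4: W1.I1
cycle 5: W2.I1
cycle 6: W1.I2
cycle 7: W2.I2
cycle 8: W2.I3
cycle 9: idle
cycle 10: idle
cycle 11: W0.I2
cycle 12: idle
cycle 13: idle
cycle 14: idle
cycle 15: idle
cycle 16: idle
cycle 17: idle
cycle 18: idle
cycle 19: W0.I3

Answer: 20 cycles, utilization 11/20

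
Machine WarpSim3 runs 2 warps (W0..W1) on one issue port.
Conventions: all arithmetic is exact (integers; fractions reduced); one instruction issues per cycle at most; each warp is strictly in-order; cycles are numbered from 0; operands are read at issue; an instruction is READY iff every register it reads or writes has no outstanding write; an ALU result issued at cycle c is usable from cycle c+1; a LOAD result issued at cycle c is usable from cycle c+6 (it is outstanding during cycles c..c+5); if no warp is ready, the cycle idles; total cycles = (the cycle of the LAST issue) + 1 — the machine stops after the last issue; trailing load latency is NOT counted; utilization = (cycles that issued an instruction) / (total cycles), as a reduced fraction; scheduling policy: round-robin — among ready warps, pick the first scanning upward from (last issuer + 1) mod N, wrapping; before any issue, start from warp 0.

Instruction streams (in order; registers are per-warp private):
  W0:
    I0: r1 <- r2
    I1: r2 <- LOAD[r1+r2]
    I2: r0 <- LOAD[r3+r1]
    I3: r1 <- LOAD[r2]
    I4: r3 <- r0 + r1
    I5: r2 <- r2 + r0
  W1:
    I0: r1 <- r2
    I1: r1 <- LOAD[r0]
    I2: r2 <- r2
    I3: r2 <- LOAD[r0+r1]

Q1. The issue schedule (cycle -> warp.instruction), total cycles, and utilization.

cycle 0: W0.I0
cycle 1: W1.I0
cycle 2: W0.I1
cycle 3: W1.I1
cycle 4: W0.I2
cycle 5: W1.I2
cycle 6: idle
cycle 7: idle
cycle 8: W0.I3
cycle 9: W1.I3
cycle 10: idle
cycle 11: idle
cycle 12: idle
cycle 13: idle
cycle 14: W0.I4
cycle 15: W0.I5

Answer: 16 cycles, utilization 5/8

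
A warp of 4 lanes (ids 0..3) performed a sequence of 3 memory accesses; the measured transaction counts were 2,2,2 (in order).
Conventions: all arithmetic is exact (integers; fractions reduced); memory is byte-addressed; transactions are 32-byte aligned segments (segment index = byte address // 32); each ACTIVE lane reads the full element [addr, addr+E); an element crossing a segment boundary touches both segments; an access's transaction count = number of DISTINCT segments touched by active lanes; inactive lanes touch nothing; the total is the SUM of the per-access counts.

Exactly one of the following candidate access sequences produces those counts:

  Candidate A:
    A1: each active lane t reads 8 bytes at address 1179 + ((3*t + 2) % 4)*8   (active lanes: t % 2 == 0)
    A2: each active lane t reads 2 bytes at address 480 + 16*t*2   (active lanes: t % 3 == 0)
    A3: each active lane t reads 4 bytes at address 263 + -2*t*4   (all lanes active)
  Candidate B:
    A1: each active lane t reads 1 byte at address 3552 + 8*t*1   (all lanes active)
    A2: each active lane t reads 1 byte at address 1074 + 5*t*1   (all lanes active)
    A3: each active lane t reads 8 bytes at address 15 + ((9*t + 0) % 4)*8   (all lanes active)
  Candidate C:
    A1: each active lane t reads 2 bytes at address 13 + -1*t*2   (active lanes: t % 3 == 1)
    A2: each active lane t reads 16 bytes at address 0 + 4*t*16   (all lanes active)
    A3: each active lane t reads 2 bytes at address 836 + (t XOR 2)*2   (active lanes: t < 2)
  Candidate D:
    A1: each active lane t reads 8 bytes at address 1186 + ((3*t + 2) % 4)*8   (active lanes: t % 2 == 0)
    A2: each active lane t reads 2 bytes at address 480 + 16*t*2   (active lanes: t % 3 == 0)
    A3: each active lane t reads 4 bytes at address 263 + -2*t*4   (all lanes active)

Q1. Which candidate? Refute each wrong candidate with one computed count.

B: A1 gives 1 transaction, not 2
C: A1 gives 1 transaction, not 2
D: A1 gives 1 transaction, not 2
A: all counts match (2,2,2)

Answer: A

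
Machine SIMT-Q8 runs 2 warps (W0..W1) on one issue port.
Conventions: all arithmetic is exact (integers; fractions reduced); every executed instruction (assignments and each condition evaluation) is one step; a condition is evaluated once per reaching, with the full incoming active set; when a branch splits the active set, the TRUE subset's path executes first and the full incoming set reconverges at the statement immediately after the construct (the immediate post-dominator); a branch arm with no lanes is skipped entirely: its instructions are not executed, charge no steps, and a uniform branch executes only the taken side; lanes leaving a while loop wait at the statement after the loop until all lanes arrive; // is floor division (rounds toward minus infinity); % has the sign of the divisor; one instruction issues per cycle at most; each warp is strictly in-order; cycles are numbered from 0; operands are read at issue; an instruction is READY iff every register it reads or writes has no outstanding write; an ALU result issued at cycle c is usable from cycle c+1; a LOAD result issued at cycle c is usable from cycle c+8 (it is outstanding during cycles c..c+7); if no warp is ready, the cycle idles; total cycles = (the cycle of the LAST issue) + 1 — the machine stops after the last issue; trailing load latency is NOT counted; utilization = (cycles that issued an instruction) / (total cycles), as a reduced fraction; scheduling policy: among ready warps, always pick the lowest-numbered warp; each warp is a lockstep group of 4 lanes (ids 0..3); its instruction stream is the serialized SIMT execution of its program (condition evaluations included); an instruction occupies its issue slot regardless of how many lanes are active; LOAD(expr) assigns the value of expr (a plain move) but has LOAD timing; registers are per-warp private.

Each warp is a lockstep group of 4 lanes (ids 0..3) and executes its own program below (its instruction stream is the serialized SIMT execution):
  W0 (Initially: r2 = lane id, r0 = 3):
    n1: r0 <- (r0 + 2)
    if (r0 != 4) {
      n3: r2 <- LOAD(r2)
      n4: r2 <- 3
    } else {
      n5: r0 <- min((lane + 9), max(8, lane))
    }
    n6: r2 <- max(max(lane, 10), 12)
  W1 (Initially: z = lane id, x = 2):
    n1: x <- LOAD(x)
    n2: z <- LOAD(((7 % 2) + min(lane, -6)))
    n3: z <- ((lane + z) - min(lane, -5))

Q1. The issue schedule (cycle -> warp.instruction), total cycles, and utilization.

cycle 0: W0.I0
cycle 1: W0.I1
cycle 2: W0.I2
cycle 3: W1.I0
cycle 4: W1.I1
cycle 5: idle
cycle 6: idle
cycle 7: idle
cycle 8: idle
cycle 9: idle
cycle 10: W0.I3
cycle 11: W0.I4
cycle 12: W1.I2

Answer: 13 cycles, utilization 8/13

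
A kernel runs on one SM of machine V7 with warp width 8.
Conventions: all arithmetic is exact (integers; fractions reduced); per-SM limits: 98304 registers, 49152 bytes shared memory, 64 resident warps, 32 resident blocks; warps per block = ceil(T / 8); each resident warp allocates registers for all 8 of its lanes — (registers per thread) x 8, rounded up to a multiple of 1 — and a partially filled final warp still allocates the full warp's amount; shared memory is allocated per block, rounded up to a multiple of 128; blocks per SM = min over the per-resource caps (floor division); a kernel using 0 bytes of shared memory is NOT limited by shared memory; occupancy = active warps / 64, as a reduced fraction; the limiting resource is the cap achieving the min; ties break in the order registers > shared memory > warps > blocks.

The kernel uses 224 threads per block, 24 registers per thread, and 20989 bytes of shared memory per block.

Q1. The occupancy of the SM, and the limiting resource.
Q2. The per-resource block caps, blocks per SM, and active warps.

Answer: occupancy 7/8, limited by shared memory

registers: 18 blocks
shared memory: 2 blocks
warps: 2 blocks
blocks: 32 blocks

Answer: 2 blocks, 56 active warps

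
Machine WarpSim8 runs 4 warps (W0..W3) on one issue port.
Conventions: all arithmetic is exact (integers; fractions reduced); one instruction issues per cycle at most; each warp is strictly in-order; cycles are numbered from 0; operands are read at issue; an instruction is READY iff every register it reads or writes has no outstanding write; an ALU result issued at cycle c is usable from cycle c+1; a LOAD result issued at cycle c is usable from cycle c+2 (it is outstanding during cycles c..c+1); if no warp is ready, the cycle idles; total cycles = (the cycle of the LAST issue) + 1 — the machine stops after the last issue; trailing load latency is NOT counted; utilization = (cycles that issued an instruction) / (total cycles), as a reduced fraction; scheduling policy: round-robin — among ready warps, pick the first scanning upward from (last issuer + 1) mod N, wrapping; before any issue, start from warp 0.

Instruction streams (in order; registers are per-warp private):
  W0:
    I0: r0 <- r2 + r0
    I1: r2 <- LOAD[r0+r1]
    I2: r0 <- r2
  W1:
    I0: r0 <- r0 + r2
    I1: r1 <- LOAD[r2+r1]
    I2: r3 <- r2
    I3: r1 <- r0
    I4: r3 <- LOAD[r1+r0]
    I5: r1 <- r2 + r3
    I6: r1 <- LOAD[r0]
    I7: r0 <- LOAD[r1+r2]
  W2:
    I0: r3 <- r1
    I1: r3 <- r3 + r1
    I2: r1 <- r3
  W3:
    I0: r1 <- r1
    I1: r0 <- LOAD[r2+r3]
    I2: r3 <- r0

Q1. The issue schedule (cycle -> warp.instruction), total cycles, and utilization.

cycle 0: W0.I0
cycle 1: W1.I0
cycle 2: W2.I0
cycle 3: W3.I0
cycle 4: W0.I1
cycle 5: W1.I1
cycle 6: W2.I1
cycle 7: W3.I1
cycle 8: W0.I2
cycle 9: W1.I2
cycle 10: W2.I2
cycle 11: W3.I2
cycle 12: W1.I3
cycle 13: W1.I4
cycle 14: idle
cycle 15: W1.I5
cycle 16: W1.I6
cycle 17: idle
cycle 18: W1.I7

Answer: 19 cycles, utilization 17/19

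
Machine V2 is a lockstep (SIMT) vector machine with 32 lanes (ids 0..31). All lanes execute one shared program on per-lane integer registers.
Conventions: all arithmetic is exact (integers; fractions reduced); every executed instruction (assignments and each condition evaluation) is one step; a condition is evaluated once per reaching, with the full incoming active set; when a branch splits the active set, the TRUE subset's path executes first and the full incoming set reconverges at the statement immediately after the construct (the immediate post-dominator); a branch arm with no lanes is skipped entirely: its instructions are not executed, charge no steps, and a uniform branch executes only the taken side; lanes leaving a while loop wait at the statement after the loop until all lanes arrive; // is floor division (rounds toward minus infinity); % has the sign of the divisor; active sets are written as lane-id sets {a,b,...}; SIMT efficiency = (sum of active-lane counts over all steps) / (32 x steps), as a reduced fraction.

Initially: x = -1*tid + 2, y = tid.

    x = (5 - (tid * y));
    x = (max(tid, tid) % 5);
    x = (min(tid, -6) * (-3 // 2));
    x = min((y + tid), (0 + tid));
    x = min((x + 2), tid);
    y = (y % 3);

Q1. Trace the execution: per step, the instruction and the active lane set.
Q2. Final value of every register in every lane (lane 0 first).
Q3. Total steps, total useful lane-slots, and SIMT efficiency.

step 0: x <- (5 - (tid * y))         {0,1,2,3,4,5,6,7,8,9,10,11,12,13,14,15,16,17,18,19,20,21,22,23,24,25,26,27,28,29,30,31}
step 1: x <- (max(tid, tid) % 5)     {0,1,2,3,4,5,6,7,8,9,10,11,12,13,14,15,16,17,18,19,20,21,22,23,24,25,26,27,28,29,30,31}
step 2: x <- (min(tid, -6) * (-3 // 2)) {0,1,2,3,4,5,6,7,8,9,10,11,12,13,14,15,16,17,18,19,20,21,22,23,24,25,26,27,28,29,30,31}
step 3: x <- min((y + tid), (0 + tid)) {0,1,2,3,4,5,6,7,8,9,10,11,12,13,14,15,16,17,18,19,20,21,22,23,24,25,26,27,28,29,30,31}
step 4: x <- min((x + 2), tid)       {0,1,2,3,4,5,6,7,8,9,10,11,12,13,14,15,16,17,18,19,20,21,22,23,24,25,26,27,28,29,30,31}
step 5: y <- (y % 3)                 {0,1,2,3,4,5,6,7,8,9,10,11,12,13,14,15,16,17,18,19,20,21,22,23,24,25,26,27,28,29,30,31}

Answer: 6 steps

x: 0,1,2,3,4,5,6,7,8,9,10,11,12,13,14,15,16,17,18,19,20,21,22,23,24,25,26,27,28,29,30,31
y: 0,1,2,0,1,2,0,1,2,0,1,2,0,1,2,0,1,2,0,1,2,0,1,2,0,1,2,0,1,2,0,1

steps = 6; useful = 192; efficiency = 192/192 = 1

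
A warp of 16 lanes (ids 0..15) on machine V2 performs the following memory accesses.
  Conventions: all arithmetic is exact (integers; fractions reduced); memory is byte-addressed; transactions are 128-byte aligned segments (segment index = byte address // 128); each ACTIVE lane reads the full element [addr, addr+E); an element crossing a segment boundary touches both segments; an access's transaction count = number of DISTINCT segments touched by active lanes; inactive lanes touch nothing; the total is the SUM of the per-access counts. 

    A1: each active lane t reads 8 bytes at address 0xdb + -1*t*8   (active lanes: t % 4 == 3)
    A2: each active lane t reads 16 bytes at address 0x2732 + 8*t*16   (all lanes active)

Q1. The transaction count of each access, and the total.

A1: 2 transactions
A2: 16 transactions

Answer: 2,16; total 18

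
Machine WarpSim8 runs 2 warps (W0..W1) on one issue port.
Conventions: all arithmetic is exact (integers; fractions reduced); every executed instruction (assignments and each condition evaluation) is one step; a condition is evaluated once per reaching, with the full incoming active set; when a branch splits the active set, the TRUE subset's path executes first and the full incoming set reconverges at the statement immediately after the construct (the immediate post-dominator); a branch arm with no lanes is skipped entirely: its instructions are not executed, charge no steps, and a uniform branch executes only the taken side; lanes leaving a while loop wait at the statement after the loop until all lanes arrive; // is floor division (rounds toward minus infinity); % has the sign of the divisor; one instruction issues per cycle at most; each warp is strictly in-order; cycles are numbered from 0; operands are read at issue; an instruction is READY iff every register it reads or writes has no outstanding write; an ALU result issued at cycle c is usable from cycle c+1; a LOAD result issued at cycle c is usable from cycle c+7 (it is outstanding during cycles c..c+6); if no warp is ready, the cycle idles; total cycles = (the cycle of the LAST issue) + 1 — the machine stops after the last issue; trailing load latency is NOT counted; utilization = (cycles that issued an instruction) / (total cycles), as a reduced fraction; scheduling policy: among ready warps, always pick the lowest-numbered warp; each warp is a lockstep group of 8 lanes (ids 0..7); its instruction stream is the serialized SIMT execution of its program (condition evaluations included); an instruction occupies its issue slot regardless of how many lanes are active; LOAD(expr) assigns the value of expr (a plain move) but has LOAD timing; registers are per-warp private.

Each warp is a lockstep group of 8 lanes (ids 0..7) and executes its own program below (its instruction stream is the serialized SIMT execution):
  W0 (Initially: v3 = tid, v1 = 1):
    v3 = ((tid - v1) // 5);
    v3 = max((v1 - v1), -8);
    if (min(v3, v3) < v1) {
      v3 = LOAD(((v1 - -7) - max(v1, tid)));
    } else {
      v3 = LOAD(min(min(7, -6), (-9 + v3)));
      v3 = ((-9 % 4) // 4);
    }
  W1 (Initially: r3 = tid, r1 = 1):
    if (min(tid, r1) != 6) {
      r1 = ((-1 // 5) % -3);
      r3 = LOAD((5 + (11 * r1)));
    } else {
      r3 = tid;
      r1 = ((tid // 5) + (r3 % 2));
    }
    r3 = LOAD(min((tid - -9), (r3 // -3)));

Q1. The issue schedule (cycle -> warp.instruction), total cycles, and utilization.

cycle 0: W0.I0
cycle 1: W0.I1
cycle 2: W0.I2
cycle 3: W0.I3
cycle 4: W1.I0
cycle 5: W1.I1
cycle 6: W1.I2
cycle 7: idle
cycle 8: idle
cycle 9: idle
cycle 10: idle
cycle 11: idle
cycle 12: idle
cycle 13: W1.I3

Answer: 14 cycles, utilization 4/7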